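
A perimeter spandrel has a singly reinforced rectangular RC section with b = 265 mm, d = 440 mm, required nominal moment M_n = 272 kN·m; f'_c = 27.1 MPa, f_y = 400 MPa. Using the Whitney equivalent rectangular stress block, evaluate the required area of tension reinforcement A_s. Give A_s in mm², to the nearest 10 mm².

With M_n = 0.85 f'_c a b (d − a/2), solve the quadratic for a:
a = d − √(d² − 2M_n/(0.85 f'_c b)) = 440 − √(440² − 2 × 272×10⁶/(0.85 × 27.1 × 265)) = 116.76 mm.
A_s = 0.85 f'_c a b / f_y = 0.85 × 27.1 × 116.76 × 265 / 400 = 1781.8 mm².

A_s ≈ 1780 mm²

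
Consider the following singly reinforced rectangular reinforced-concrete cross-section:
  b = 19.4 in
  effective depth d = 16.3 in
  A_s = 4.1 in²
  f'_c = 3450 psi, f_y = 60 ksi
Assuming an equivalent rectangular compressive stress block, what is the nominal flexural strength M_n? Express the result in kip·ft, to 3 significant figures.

M_n ≈ 290 kip·ft

T = A_s f_y = 4.1 × 60 = 246 kips.
a = T/(0.85 f'_c b) = 246/(0.85 × 3.45 × 19.4) = 4.324 in.
M_n = T(d − a/2) = 246 × (16.3 − 2.162) = 3477.9 kip·in = 3477.9/12 = 289.83 kip·ft.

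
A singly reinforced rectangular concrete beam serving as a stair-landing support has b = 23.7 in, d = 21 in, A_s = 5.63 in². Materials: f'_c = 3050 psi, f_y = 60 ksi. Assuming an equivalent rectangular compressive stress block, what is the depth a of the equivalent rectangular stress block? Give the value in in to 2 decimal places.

a ≈ 5.50 in

T = A_s f_y = 5.63 × 60 = 337.8 kips.
a = T/(0.85 f'_c b) = 337.8/(0.85 × 3.05 × 23.7) = 5.50 in.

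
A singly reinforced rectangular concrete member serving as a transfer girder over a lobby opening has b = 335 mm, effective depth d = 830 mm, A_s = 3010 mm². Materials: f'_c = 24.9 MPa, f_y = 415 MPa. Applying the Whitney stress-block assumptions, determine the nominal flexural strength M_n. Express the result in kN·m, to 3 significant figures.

T = A_s f_y = 3010 × 415 = 1249150 N = 1249.15 kN.
From C = T: a = T/(0.85 f'_c b) = 1249150/(0.85 × 24.9 × 335) = 176.18 mm.
M_n = T(d − a/2) = 1249.15 kN × (830 − 88.09) mm = 926.76 kN·m.

M_n ≈ 927 kN·m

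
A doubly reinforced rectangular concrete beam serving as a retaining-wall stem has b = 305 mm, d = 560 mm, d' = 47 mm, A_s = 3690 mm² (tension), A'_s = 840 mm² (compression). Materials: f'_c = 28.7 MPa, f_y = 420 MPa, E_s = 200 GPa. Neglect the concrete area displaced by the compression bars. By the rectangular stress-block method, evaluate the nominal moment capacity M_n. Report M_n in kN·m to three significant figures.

M_n ≈ 755 kN·m

Assume both tension and compression steel yield.
Net tension couple steel: A_s − A'_s = 2850 mm².
a = (A_s − A'_s) f_y / (0.85 f'_c b) = 1197000/(0.85 × 28.7 × 305) = 160.88 mm.
c = a/β₁ = 160.88/0.845 = 190.39 mm; ε'_s = 0.003(c − d')/c = 0.0023 ≥ f_y/E_s = 0.0021, so compression steel does yield.
M_n = (A_s − A'_s) f_y (d − a/2) + A'_s f_y (d − d') = [1197000 × (560 − 80.44) + 352800 × (560 − 47)] × 10⁻⁶ = 574.03 + 180.99 = 755.02 kN·m.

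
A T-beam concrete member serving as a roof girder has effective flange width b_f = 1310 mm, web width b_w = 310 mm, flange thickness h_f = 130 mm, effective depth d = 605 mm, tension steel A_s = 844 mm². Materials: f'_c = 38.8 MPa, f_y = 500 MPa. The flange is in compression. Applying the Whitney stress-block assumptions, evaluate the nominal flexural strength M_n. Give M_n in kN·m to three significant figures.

M_n ≈ 253 kN·m

Tension: T = A_s f_y = 844 × 500 = 422000 N.
Try a within the flange: a = T/(0.85 f'_c b_f) = 422000/(0.85 × 38.8 × 1310) = 9.77 mm.
Since a = 9.77 ≤ h_f = 130 mm, the stress block lies entirely in the flange; analyse as a rectangular beam of width b_f.
M_n = T(d − a/2) = 422000 × (605 − 4.885) = 253.25 × 10⁶ N·mm.
M_n = 253.25 kN·m.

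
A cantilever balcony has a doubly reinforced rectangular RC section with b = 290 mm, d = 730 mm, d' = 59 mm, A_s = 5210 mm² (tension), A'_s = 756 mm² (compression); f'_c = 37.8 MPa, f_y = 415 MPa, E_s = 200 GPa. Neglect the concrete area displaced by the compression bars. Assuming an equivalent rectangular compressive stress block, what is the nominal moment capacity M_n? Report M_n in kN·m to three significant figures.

Assume both tension and compression steel yield.
Net tension couple steel: A_s − A'_s = 4454 mm².
a = (A_s − A'_s) f_y / (0.85 f'_c b) = 1848410/(0.85 × 37.8 × 290) = 198.38 mm.
c = a/β₁ = 198.38/0.78 = 254.33 mm; ε'_s = 0.003(c − d')/c = 0.0023 ≥ f_y/E_s = 0.0021, so compression steel does yield.
M_n = (A_s − A'_s) f_y (d − a/2) + A'_s f_y (d − d') = [1848410 × (730 − 99.19) + 313740 × (730 − 59)] × 10⁻⁶ = 1166.00 + 210.52 = 1376.52 kN·m.

M_n ≈ 1380 kN·m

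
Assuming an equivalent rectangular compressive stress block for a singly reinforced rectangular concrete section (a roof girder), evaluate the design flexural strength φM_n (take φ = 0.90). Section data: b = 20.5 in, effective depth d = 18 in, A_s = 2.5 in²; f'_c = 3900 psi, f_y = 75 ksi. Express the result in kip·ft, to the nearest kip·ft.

T = A_s f_y = 2.5 × 75 = 187.5 kips.
a = T/(0.85 f'_c b) = 187.5/(0.85 × 3.9 × 20.5) = 2.759 in.
M_n = T(d − a/2) = 187.5 × (18 − 1.3795) = 3116.3 kip·in = 3116.3/12 = 259.69 kip·ft.
φM_n = 0.90 × 259.69 = 233.72 kip·ft.

φM_n ≈ 234 kip·ft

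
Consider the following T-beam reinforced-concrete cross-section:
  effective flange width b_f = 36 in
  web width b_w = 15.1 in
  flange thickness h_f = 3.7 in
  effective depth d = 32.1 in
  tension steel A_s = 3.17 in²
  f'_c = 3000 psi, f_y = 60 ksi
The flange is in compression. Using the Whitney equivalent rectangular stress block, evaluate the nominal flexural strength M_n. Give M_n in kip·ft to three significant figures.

Tension: T = A_s f_y = 3.17 × 60 = 190.2 kips.
Try a within the flange: a = T/(0.85 f'_c b_f) = 190.2/(0.85 × 3 × 36) = 2.072 in.
Since a = 2.072 ≤ h_f = 3.7 in, the stress block lies entirely in the flange; analyse as a rectangular beam of width b_f.
M_n = T(d − a/2) = 190.2 × (32.1 − 1.036) = 5908.4 kip·in.
M_n = 5908.4/12 = 492.37 kip·ft.

M_n ≈ 492 kip·ft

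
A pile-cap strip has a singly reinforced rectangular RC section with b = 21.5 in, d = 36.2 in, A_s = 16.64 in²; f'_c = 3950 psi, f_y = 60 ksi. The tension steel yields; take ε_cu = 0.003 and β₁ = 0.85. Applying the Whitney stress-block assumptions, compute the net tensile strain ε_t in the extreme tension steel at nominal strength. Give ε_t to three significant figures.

a = A_s f_y/(0.85 f'_c b) = 13.831 in.
β₁ = 0.85, so c = a/β₁ = 13.831/0.85 = 16.272 in.
From the linear strain diagram with ε_cu = 0.003: ε_t = 0.003 (d − c)/c = 0.003 × (36.2 − 16.272)/16.272 = 0.00367.
ε_t < 0.004 — the section is over-reinforced for flexure under ACI limits.

ε_t ≈ 0.00367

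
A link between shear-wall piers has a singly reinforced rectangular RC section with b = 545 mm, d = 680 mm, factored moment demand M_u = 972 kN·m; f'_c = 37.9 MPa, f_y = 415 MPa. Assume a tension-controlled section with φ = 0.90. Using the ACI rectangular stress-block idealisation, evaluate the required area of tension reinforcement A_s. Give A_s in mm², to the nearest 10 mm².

A_s ≈ 4120 mm²

M_n = M_u/φ = 972/0.90 = 1080 kN·m.
With M_n = 0.85 f'_c a b (d − a/2), solve the quadratic for a:
a = d − √(d² − 2M_n/(0.85 f'_c b)) = 680 − √(680² − 2 × 1080×10⁶/(0.85 × 37.9 × 545)) = 97.44 mm.
A_s = 0.85 f'_c a b / f_y = 0.85 × 37.9 × 97.44 × 545 / 415 = 4122.3 mm².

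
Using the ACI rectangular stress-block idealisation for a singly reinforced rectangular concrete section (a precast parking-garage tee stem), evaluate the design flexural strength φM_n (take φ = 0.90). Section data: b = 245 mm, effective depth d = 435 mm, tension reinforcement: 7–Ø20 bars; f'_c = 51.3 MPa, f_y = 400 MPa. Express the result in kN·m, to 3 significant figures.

φM_n ≈ 312 kN·m

A_s = 7 × 314 = 2198 mm².
T = A_s f_y = 2198 × 400 = 879200 N = 879.2 kN.
From C = T: a = T/(0.85 f'_c b) = 879200/(0.85 × 51.3 × 245) = 82.30 mm.
M_n = T(d − a/2) = 879.2 kN × (435 − 41.15) mm = 346.27 kN·m.
φM_n = 0.90 × 346.27 = 311.64 kN·m.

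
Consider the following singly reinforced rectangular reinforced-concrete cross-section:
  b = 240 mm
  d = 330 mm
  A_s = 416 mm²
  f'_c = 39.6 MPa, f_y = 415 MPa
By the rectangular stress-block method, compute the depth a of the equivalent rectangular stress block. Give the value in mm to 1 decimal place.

a ≈ 21.4 mm

T = A_s f_y = 416 × 415 = 172640 N = 172.64 kN.
Setting C = 0.85 f'_c a b equal to T: a = 172640/(0.85 × 39.6 × 240) = 21.4 mm.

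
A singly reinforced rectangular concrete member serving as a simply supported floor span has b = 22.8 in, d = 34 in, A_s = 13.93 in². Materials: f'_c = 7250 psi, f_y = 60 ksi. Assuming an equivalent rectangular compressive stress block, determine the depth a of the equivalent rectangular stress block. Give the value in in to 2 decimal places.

T = A_s f_y = 13.93 × 60 = 835.8 kips.
a = T/(0.85 f'_c b) = 835.8/(0.85 × 7.25 × 22.8) = 5.95 in.

a ≈ 5.95 in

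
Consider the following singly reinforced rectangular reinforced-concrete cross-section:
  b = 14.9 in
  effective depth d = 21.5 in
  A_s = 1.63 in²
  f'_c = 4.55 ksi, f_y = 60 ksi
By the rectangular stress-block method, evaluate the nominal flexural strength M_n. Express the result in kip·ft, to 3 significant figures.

T = A_s f_y = 1.63 × 60 = 97.8 kips.
a = T/(0.85 f'_c b) = 97.8/(0.85 × 4.55 × 14.9) = 1.697 in.
M_n = T(d − a/2) = 97.8 × (21.5 − 0.8485) = 2019.7 kip·in = 2019.7/12 = 168.31 kip·ft.

M_n ≈ 168 kip·ft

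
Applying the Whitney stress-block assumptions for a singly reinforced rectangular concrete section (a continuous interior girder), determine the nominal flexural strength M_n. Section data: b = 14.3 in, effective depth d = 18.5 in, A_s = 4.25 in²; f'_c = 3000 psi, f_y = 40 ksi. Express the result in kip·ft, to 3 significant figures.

T = A_s f_y = 4.25 × 40 = 170 kips.
a = T/(0.85 f'_c b) = 170/(0.85 × 3 × 14.3) = 4.662 in.
M_n = T(d − a/2) = 170 × (18.5 − 2.331) = 2748.7 kip·in = 2748.7/12 = 229.06 kip·ft.

M_n ≈ 229 kip·ft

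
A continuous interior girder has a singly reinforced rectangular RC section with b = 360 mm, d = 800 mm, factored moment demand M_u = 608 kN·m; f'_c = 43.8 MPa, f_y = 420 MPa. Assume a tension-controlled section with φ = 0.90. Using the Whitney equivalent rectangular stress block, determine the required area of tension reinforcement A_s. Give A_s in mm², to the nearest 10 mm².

M_n = M_u/φ = 608/0.90 = 675.556 kN·m.
With M_n = 0.85 f'_c a b (d − a/2), solve the quadratic for a:
a = d − √(d² − 2M_n/(0.85 f'_c b)) = 800 − √(800² − 2 × 675.556×10⁶/(0.85 × 43.8 × 360)) = 65.70 mm.
A_s = 0.85 f'_c a b / f_y = 0.85 × 43.8 × 65.70 × 360 / 420 = 2096.6 mm².

A_s ≈ 2100 mm²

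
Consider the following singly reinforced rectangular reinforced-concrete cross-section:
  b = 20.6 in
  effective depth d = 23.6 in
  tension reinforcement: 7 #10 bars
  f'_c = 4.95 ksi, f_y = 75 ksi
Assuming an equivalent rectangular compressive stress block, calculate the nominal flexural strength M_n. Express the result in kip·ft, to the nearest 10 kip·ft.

M_n ≈ 1100 kip·ft

A_s = 7 × 1.27 = 8.89 in².
T = A_s f_y = 8.89 × 75 = 666.75 kips.
a = T/(0.85 f'_c b) = 666.75/(0.85 × 4.95 × 20.6) = 7.693 in.
M_n = T(d − a/2) = 666.75 × (23.6 − 3.8465) = 13170.6 kip·in = 13170.6/12 = 1097.55 kip·ft.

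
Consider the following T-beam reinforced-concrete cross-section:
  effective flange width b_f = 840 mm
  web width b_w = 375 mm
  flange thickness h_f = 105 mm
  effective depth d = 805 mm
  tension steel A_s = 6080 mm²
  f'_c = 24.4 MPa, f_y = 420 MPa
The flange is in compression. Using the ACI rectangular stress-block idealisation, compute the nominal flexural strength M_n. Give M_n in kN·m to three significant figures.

Tension: T = A_s f_y = 6080 × 420 = 2553600 N.
Try a within the flange: a = T/(0.85 f'_c b_f) = 2553600/(0.85 × 24.4 × 840) = 146.58 mm.
a = 146.58 > h_f = 105 mm: the block extends into the web. Split into flange-overhang and web parts.
C_f = 0.85 f'_c (b_f − b_w) h_f = 0.85 × 24.4 × (840 − 375) × 105 = 1012631 N.
Remaining web compression depth: a_w = (T − C_f)/(0.85 f'_c b_w) = (2553600 − 1012631)/(0.85 × 24.4 × 375) = 198.13 mm.
M_n = C_f(d − h_f/2) + (T − C_f)(d − a_w/2) = 1012631 × (805 − 52.5) + 1540969 × (805 − 99.065) = 762.00 + 1087.82 = 1849.82 × 10⁶ N·mm.
M_n = 1849.82 kN·m.

M_n ≈ 1850 kN·m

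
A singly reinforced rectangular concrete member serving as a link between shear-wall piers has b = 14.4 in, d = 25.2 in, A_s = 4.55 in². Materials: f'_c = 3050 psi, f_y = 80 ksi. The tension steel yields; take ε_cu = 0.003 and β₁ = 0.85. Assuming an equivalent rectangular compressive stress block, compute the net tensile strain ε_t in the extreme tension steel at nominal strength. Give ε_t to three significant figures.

ε_t ≈ 0.00359

a = A_s f_y/(0.85 f'_c b) = 9.750 in.
β₁ = 0.85, so c = a/β₁ = 9.750/0.85 = 11.471 in.
From the linear strain diagram with ε_cu = 0.003: ε_t = 0.003 (d − c)/c = 0.003 × (25.2 − 11.471)/11.471 = 0.00359.
ε_t < 0.004 — the section is over-reinforced for flexure under ACI limits.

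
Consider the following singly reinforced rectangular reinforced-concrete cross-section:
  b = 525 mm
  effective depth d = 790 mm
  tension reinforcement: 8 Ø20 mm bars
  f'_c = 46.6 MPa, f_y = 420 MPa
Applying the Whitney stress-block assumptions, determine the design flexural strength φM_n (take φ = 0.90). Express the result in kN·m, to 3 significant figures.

A_s = 8 × 314 = 2512 mm².
T = A_s f_y = 2512 × 420 = 1055040 N = 1055.04 kN.
From C = T: a = T/(0.85 f'_c b) = 1055040/(0.85 × 46.6 × 525) = 50.73 mm.
M_n = T(d − a/2) = 1055.04 kN × (790 − 25.365) mm = 806.72 kN·m.
φM_n = 0.90 × 806.72 = 726.05 kN·m.

φM_n ≈ 726 kN·m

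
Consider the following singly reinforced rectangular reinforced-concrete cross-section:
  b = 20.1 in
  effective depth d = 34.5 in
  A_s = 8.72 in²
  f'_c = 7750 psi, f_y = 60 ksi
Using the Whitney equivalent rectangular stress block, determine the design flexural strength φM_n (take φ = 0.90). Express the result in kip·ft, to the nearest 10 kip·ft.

T = A_s f_y = 8.72 × 60 = 523.2 kips.
a = T/(0.85 f'_c b) = 523.2/(0.85 × 7.75 × 20.1) = 3.951 in.
M_n = T(d − a/2) = 523.2 × (34.5 − 1.9755) = 17016.8 kip·in = 17016.8/12 = 1418.07 kip·ft.
φM_n = 0.90 × 1418.07 = 1276.26 kip·ft.

φM_n ≈ 1280 kip·ft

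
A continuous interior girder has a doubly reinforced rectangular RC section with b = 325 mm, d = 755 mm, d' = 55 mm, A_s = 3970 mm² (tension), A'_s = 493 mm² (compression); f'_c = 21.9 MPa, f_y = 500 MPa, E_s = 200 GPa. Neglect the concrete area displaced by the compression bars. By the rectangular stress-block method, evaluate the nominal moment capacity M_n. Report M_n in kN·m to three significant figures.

M_n ≈ 1240 kN·m

Assume both tension and compression steel yield.
Net tension couple steel: A_s − A'_s = 3477 mm².
a = (A_s − A'_s) f_y / (0.85 f'_c b) = 1738500/(0.85 × 21.9 × 325) = 287.36 mm.
c = a/β₁ = 287.36/0.85 = 338.07 mm; ε'_s = 0.003(c − d')/c = 0.0025 ≥ f_y/E_s = 0.0025, so compression steel does yield.
M_n = (A_s − A'_s) f_y (d − a/2) + A'_s f_y (d − d') = [1738500 × (755 − 143.68) + 246500 × (755 − 55)] × 10⁻⁶ = 1062.78 + 172.55 = 1235.33 kN·m.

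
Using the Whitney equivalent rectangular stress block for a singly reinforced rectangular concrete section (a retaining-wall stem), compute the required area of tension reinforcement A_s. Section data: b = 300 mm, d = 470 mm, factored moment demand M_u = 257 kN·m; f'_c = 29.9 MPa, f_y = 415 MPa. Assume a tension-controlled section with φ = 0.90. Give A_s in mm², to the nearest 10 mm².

A_s ≈ 1620 mm²

M_n = M_u/φ = 257/0.90 = 285.556 kN·m.
With M_n = 0.85 f'_c a b (d − a/2), solve the quadratic for a:
a = d − √(d² − 2M_n/(0.85 f'_c b)) = 470 − √(470² − 2 × 285.556×10⁶/(0.85 × 29.9 × 300)) = 87.91 mm.
A_s = 0.85 f'_c a b / f_y = 0.85 × 29.9 × 87.91 × 300 / 415 = 1615.1 mm².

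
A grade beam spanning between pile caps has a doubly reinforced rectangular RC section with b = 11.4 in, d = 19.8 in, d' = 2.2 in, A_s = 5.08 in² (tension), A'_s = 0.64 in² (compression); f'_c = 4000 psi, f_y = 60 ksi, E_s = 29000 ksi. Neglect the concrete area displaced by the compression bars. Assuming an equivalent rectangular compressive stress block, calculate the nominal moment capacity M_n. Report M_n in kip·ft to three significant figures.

M_n ≈ 420 kip·ft

Assume both steels yield.
a = (A_s − A'_s) f_y/(0.85 f'_c b) = (5.08 − 0.64) × 60/(0.85 × 4 × 11.4) = 6.873 in.
c = a/β₁ = 6.873/0.85 = 8.086 in; ε'_s = 0.003(c − d')/c = 0.0022 ≥ ε_y = 0.0021, so the compression steel yields.
M_n = (A_s − A'_s) f_y (d − a/2) + A'_s f_y (d − d') = 266.4 × (19.8 − 3.4365) + 38.4 × (19.8 − 2.2) = 4359.2 + 675.8 = 5035.0 kip·in = 5035.0/12 = 419.58 kip·ft.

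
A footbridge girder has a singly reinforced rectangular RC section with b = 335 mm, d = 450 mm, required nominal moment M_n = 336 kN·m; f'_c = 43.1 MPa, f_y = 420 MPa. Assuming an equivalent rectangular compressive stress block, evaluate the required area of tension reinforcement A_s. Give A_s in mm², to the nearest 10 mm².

With M_n = 0.85 f'_c a b (d − a/2), solve the quadratic for a:
a = d − √(d² − 2M_n/(0.85 f'_c b)) = 450 − √(450² − 2 × 336×10⁶/(0.85 × 43.1 × 335)) = 65.62 mm.
A_s = 0.85 f'_c a b / f_y = 0.85 × 43.1 × 65.62 × 335 / 420 = 1917.5 mm².

A_s ≈ 1920 mm²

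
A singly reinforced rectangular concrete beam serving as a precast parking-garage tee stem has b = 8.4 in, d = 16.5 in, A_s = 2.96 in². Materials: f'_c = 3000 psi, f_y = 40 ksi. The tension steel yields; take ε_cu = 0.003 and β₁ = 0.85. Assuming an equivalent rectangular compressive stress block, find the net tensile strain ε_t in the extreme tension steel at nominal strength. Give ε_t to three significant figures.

ε_t ≈ 0.00461

a = A_s f_y/(0.85 f'_c b) = 5.528 in.
β₁ = 0.85, so c = a/β₁ = 5.528/0.85 = 6.504 in.
From the linear strain diagram with ε_cu = 0.003: ε_t = 0.003 (d − c)/c = 0.003 × (16.5 − 6.504)/6.504 = 0.00461.
ε_t is between 0.004 and 0.005 — transition zone.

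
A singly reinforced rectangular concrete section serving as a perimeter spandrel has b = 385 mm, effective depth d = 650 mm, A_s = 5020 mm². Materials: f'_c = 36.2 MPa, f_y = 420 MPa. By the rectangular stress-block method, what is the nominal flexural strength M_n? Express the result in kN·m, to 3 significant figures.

T = A_s f_y = 5020 × 420 = 2108400 N = 2108.4 kN.
From C = T: a = T/(0.85 f'_c b) = 2108400/(0.85 × 36.2 × 385) = 177.98 mm.
M_n = T(d − a/2) = 2108.4 kN × (650 − 88.99) mm = 1182.83 kN·m.

M_n ≈ 1180 kN·m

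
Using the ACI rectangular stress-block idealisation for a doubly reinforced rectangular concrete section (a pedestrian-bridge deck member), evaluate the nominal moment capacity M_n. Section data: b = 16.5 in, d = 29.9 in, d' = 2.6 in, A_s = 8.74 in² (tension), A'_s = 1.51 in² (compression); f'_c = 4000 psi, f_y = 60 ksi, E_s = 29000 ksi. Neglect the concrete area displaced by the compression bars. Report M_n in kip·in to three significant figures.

Assume both steels yield.
a = (A_s − A'_s) f_y/(0.85 f'_c b) = (8.74 − 1.51) × 60/(0.85 × 4 × 16.5) = 7.733 in.
c = a/β₁ = 7.733/0.85 = 9.098 in; ε'_s = 0.003(c − d')/c = 0.0021 ≥ ε_y = 0.0021, so the compression steel yields.
M_n = (A_s − A'_s) f_y (d − a/2) + A'_s f_y (d − d') = 433.8 × (29.9 − 3.8665) + 90.6 × (29.9 − 2.6) = 11293.3 + 2473.4 = 13766.7 kip·in.

M_n ≈ 13800 kip·in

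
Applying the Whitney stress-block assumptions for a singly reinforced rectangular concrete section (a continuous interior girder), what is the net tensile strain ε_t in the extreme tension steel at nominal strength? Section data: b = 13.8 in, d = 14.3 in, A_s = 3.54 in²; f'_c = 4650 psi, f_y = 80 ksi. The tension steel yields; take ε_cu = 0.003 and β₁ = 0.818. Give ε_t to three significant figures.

a = A_s f_y/(0.85 f'_c b) = 5.192 in.
β₁ = 0.818, so c = a/β₁ = 5.192/0.818 = 6.347 in.
From the linear strain diagram with ε_cu = 0.003: ε_t = 0.003 (d − c)/c = 0.003 × (14.3 − 6.347)/6.347 = 0.00376.
ε_t < 0.004 — the section is over-reinforced for flexure under ACI limits.

ε_t ≈ 0.00376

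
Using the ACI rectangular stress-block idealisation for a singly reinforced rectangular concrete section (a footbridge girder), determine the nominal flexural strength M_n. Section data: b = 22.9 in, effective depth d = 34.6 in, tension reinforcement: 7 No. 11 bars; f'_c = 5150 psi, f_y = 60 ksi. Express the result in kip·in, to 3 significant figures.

M_n ≈ 20500 kip·in

A_s = 7 × 1.56 = 10.92 in².
T = A_s f_y = 10.92 × 60 = 655.2 kips.
a = T/(0.85 f'_c b) = 655.2/(0.85 × 5.15 × 22.9) = 6.536 in.
M_n = T(d − a/2) = 655.2 × (34.6 − 3.268) = 20528.7 kip·in.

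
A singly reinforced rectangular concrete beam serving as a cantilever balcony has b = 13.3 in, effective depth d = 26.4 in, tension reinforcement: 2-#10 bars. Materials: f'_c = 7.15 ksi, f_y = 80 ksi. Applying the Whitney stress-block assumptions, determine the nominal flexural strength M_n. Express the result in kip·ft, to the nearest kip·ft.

A_s = 2 × 1.27 = 2.54 in².
T = A_s f_y = 2.54 × 80 = 203.2 kips.
a = T/(0.85 f'_c b) = 203.2/(0.85 × 7.15 × 13.3) = 2.514 in.
M_n = T(d − a/2) = 203.2 × (26.4 − 1.257) = 5109.1 kip·in = 5109.1/12 = 425.76 kip·ft.

M_n ≈ 426 kip·ft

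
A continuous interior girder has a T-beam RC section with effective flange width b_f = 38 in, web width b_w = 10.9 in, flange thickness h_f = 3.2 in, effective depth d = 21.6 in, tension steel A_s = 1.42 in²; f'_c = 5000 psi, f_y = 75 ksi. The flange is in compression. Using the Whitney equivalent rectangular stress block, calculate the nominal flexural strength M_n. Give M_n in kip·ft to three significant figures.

M_n ≈ 189 kip·ft

Tension: T = A_s f_y = 1.42 × 75 = 106.5 kips.
Try a within the flange: a = T/(0.85 f'_c b_f) = 106.5/(0.85 × 5 × 38) = 0.659 in.
Since a = 0.659 ≤ h_f = 3.2 in, the stress block lies entirely in the flange; analyse as a rectangular beam of width b_f.
M_n = T(d − a/2) = 106.5 × (21.6 − 0.3295) = 2265.3 kip·in.
M_n = 2265.3/12 = 188.78 kip·ft.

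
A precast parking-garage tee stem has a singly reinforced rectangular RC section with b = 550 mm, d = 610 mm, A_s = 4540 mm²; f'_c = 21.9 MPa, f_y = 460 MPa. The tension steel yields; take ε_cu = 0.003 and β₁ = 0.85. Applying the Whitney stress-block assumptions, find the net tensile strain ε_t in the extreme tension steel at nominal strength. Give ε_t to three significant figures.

ε_t ≈ 0.00463

a = A_s f_y/(0.85 f'_c b) = 203.98 mm.
β₁ = 0.85, so c = a/β₁ = 203.98/0.85 = 239.98 mm.
From the linear strain diagram with ε_cu = 0.003: ε_t = 0.003 (d − c)/c = 0.003 × (610 − 239.98)/239.98 = 0.00463.
ε_t is between 0.004 and 0.005 — transition zone.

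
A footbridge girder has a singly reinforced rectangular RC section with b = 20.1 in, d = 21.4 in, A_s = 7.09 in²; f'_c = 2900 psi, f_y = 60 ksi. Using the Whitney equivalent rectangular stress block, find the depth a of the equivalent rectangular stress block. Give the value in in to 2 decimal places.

a ≈ 8.59 in

T = A_s f_y = 7.09 × 60 = 425.4 kips.
a = T/(0.85 f'_c b) = 425.4/(0.85 × 2.9 × 20.1) = 8.59 in.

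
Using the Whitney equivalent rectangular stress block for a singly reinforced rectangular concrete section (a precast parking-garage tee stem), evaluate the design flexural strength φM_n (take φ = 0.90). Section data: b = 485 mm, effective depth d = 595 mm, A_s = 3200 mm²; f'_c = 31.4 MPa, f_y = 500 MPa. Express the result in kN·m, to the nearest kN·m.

T = A_s f_y = 3200 × 500 = 1600000 N = 1600 kN.
From C = T: a = T/(0.85 f'_c b) = 1600000/(0.85 × 31.4 × 485) = 123.60 mm.
M_n = T(d − a/2) = 1600 kN × (595 − 61.8) mm = 853.12 kN·m.
φM_n = 0.90 × 853.12 = 767.81 kN·m.

φM_n ≈ 768 kN·m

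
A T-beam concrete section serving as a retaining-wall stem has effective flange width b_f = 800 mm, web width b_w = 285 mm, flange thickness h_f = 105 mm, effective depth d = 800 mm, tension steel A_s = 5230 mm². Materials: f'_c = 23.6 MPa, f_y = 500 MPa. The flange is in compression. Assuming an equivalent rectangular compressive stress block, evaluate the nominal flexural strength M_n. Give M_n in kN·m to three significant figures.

M_n ≈ 1830 kN·m

Tension: T = A_s f_y = 5230 × 500 = 2615000 N.
Try a within the flange: a = T/(0.85 f'_c b_f) = 2615000/(0.85 × 23.6 × 800) = 162.95 mm.
a = 162.95 > h_f = 105 mm: the block extends into the web. Split into flange-overhang and web parts.
C_f = 0.85 f'_c (b_f − b_w) h_f = 0.85 × 23.6 × (800 − 285) × 105 = 1084745 N.
Remaining web compression depth: a_w = (T − C_f)/(0.85 f'_c b_w) = (2615000 − 1084745)/(0.85 × 23.6 × 285) = 267.66 mm.
M_n = C_f(d − h_f/2) + (T − C_f)(d − a_w/2) = 1084745 × (800 − 52.5) + 1530255 × (800 − 133.83) = 810.85 + 1019.41 = 1830.26 × 10⁶ N·mm.
M_n = 1830.26 kN·m.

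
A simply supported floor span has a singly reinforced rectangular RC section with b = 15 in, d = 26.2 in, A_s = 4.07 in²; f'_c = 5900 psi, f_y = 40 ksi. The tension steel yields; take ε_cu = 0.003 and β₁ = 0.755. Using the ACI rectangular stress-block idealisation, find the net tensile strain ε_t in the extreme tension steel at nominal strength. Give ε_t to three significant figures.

ε_t ≈ 0.0244

a = A_s f_y/(0.85 f'_c b) = 2.164 in.
β₁ = 0.755, so c = a/β₁ = 2.164/0.755 = 2.866 in.
From the linear strain diagram with ε_cu = 0.003: ε_t = 0.003 (d − c)/c = 0.003 × (26.2 − 2.866)/2.866 = 0.0244.
Since ε_t ≥ 0.005, the section is tension-controlled.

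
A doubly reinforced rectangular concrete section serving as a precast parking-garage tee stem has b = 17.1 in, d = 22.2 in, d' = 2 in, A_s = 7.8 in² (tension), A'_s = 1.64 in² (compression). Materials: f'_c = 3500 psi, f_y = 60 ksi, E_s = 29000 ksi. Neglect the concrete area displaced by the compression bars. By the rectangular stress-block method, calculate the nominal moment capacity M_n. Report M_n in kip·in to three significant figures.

M_n ≈ 8850 kip·in

Assume both steels yield.
a = (A_s − A'_s) f_y/(0.85 f'_c b) = (7.8 − 1.64) × 60/(0.85 × 3.5 × 17.1) = 7.265 in.
c = a/β₁ = 7.265/0.85 = 8.547 in; ε'_s = 0.003(c − d')/c = 0.0023 ≥ ε_y = 0.0021, so the compression steel yields.
M_n = (A_s − A'_s) f_y (d − a/2) + A'_s f_y (d − d') = 369.6 × (22.2 − 3.6325) + 98.4 × (22.2 − 2) = 6862.5 + 1987.7 = 8850.2 kip·in.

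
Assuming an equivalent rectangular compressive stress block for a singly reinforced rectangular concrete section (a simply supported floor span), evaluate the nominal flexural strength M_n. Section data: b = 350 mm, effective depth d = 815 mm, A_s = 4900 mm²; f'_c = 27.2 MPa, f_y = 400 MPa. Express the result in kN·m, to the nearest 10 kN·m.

M_n ≈ 1360 kN·m

T = A_s f_y = 4900 × 400 = 1960000 N = 1960 kN.
From C = T: a = T/(0.85 f'_c b) = 1960000/(0.85 × 27.2 × 350) = 242.21 mm.
M_n = T(d − a/2) = 1960 kN × (815 − 121.105) mm = 1360.03 kN·m.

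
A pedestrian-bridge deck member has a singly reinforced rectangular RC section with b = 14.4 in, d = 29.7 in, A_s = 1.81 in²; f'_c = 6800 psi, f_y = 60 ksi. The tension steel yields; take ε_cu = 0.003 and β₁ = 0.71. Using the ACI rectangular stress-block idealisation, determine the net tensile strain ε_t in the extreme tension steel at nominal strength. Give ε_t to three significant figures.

a = A_s f_y/(0.85 f'_c b) = 1.305 in.
β₁ = 0.71, so c = a/β₁ = 1.305/0.71 = 1.838 in.
From the linear strain diagram with ε_cu = 0.003: ε_t = 0.003 (d − c)/c = 0.003 × (29.7 − 1.838)/1.838 = 0.0455.
Since ε_t ≥ 0.005, the section is tension-controlled.

ε_t ≈ 0.0455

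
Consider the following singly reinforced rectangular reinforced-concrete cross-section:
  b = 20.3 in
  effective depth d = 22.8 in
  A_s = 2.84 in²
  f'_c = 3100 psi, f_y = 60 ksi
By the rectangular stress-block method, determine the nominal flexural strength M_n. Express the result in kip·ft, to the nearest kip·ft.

M_n ≈ 301 kip·ft

T = A_s f_y = 2.84 × 60 = 170.4 kips.
a = T/(0.85 f'_c b) = 170.4/(0.85 × 3.1 × 20.3) = 3.186 in.
M_n = T(d − a/2) = 170.4 × (22.8 − 1.593) = 3613.7 kip·in = 3613.7/12 = 301.14 kip·ft.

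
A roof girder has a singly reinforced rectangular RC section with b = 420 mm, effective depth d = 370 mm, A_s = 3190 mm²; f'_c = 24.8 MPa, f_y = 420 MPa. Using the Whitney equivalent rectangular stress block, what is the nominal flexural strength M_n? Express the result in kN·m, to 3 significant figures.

T = A_s f_y = 3190 × 420 = 1339800 N = 1339.8 kN.
From C = T: a = T/(0.85 f'_c b) = 1339800/(0.85 × 24.8 × 420) = 151.33 mm.
M_n = T(d − a/2) = 1339.8 kN × (370 − 75.665) mm = 394.35 kN·m.

M_n ≈ 394 kN·m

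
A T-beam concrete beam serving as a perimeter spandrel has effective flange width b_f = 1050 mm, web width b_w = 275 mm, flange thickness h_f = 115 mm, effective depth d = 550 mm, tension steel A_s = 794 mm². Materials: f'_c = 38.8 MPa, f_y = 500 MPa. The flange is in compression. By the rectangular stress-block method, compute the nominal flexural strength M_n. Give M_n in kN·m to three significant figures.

Tension: T = A_s f_y = 794 × 500 = 397000 N.
Try a within the flange: a = T/(0.85 f'_c b_f) = 397000/(0.85 × 38.8 × 1050) = 11.46 mm.
Since a = 11.46 ≤ h_f = 115 mm, the stress block lies entirely in the flange; analyse as a rectangular beam of width b_f.
M_n = T(d − a/2) = 397000 × (550 − 5.73) = 216.08 × 10⁶ N·mm.
M_n = 216.08 kN·m.

M_n ≈ 216 kN·m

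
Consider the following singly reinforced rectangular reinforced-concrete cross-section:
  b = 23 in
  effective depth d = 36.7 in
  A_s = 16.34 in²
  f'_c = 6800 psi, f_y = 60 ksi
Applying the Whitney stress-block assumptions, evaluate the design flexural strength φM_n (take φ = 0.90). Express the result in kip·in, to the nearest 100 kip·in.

φM_n ≈ 29100 kip·in

T = A_s f_y = 16.34 × 60 = 980.4 kips.
a = T/(0.85 f'_c b) = 980.4/(0.85 × 6.8 × 23) = 7.375 in.
M_n = T(d − a/2) = 980.4 × (36.7 − 3.6875) = 32365.5 kip·in.
φM_n = 0.90 × 32365.5 = 29129.0 kip·in.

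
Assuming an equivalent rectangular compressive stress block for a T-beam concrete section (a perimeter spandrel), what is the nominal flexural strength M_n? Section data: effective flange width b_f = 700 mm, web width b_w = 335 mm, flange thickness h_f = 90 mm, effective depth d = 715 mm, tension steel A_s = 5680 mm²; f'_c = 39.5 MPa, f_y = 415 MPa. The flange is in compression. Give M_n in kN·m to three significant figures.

M_n ≈ 1570 kN·m

Tension: T = A_s f_y = 5680 × 415 = 2357200 N.
Try a within the flange: a = T/(0.85 f'_c b_f) = 2357200/(0.85 × 39.5 × 700) = 100.30 mm.
a = 100.30 > h_f = 90 mm: the block extends into the web. Split into flange-overhang and web parts.
C_f = 0.85 f'_c (b_f − b_w) h_f = 0.85 × 39.5 × (700 − 335) × 90 = 1102939 N.
Remaining web compression depth: a_w = (T − C_f)/(0.85 f'_c b_w) = (2357200 − 1102939)/(0.85 × 39.5 × 335) = 111.51 mm.
M_n = C_f(d − h_f/2) + (T − C_f)(d − a_w/2) = 1102939 × (715 − 45) + 1254261 × (715 − 55.755) = 738.97 + 826.87 = 1565.84 × 10⁶ N·mm.
M_n = 1565.84 kN·m.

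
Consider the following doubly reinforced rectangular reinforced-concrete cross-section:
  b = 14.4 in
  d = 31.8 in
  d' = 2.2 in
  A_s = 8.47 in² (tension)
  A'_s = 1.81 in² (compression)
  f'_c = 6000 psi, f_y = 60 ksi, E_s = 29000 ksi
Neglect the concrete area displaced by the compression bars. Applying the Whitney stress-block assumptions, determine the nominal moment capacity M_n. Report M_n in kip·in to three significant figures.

M_n ≈ 14800 kip·in

Assume both steels yield.
a = (A_s − A'_s) f_y/(0.85 f'_c b) = (8.47 − 1.81) × 60/(0.85 × 6 × 14.4) = 5.441 in.
c = a/β₁ = 5.441/0.75 = 7.255 in; ε'_s = 0.003(c − d')/c = 0.0021 ≥ ε_y = 0.0021, so the compression steel yields.
M_n = (A_s − A'_s) f_y (d − a/2) + A'_s f_y (d − d') = 399.6 × (31.8 − 2.7205) + 108.6 × (31.8 − 2.2) = 11620.2 + 3214.6 = 14834.8 kip·in.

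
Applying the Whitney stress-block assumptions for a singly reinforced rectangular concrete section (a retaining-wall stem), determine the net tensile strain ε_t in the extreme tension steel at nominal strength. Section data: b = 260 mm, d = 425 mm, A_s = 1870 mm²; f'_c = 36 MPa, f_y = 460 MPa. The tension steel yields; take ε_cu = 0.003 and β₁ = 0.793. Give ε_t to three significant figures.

ε_t ≈ 0.00635

a = A_s f_y/(0.85 f'_c b) = 108.12 mm.
β₁ = 0.793, so c = a/β₁ = 108.12/0.793 = 136.34 mm.
From the linear strain diagram with ε_cu = 0.003: ε_t = 0.003 (d − c)/c = 0.003 × (425 − 136.34)/136.34 = 0.00635.
Since ε_t ≥ 0.005, the section is tension-controlled.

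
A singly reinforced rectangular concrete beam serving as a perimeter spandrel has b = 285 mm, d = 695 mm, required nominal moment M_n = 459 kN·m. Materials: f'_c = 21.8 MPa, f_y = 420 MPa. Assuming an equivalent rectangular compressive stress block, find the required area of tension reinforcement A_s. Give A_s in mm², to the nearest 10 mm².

A_s ≈ 1750 mm²

With M_n = 0.85 f'_c a b (d − a/2), solve the quadratic for a:
a = d − √(d² − 2M_n/(0.85 f'_c b)) = 695 − √(695² − 2 × 459×10⁶/(0.85 × 21.8 × 285)) = 138.95 mm.
A_s = 0.85 f'_c a b / f_y = 0.85 × 21.8 × 138.95 × 285 / 420 = 1747.1 mm².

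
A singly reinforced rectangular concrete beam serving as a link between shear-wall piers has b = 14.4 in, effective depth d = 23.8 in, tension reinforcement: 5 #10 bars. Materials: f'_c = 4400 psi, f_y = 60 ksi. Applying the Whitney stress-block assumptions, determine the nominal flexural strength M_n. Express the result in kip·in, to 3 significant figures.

A_s = 5 × 1.27 = 6.35 in².
T = A_s f_y = 6.35 × 60 = 381 kips.
a = T/(0.85 f'_c b) = 381/(0.85 × 4.4 × 14.4) = 7.074 in.
M_n = T(d − a/2) = 381 × (23.8 − 3.537) = 7720.2 kip·in.

M_n ≈ 7720 kip·in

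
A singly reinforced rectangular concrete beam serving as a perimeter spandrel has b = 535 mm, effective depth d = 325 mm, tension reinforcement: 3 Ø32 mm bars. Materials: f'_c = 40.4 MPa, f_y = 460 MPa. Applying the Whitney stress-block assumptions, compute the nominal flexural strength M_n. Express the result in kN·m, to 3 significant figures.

M_n ≈ 327 kN·m

A_s = 3 × 804 = 2412 mm².
T = A_s f_y = 2412 × 460 = 1109520 N = 1109.52 kN.
From C = T: a = T/(0.85 f'_c b) = 1109520/(0.85 × 40.4 × 535) = 60.39 mm.
M_n = T(d − a/2) = 1109.52 kN × (325 − 30.195) mm = 327.09 kN·m.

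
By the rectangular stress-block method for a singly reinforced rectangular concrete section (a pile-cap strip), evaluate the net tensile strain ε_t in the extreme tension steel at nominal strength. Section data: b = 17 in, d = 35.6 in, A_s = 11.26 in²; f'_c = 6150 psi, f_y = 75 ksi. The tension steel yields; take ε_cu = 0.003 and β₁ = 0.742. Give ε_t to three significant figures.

ε_t ≈ 0.00534

a = A_s f_y/(0.85 f'_c b) = 9.503 in.
β₁ = 0.742, so c = a/β₁ = 9.503/0.742 = 12.807 in.
From the linear strain diagram with ε_cu = 0.003: ε_t = 0.003 (d − c)/c = 0.003 × (35.6 − 12.807)/12.807 = 0.00534.
Since ε_t ≥ 0.005, the section is tension-controlled.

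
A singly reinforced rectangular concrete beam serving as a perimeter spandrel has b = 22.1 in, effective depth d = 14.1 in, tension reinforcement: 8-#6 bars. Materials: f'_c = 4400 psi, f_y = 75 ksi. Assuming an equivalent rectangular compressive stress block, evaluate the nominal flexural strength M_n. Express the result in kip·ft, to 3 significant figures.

A_s = 8 × 0.44 = 3.52 in².
T = A_s f_y = 3.52 × 75 = 264 kips.
a = T/(0.85 f'_c b) = 264/(0.85 × 4.4 × 22.1) = 3.194 in.
M_n = T(d − a/2) = 264 × (14.1 − 1.597) = 3300.8 kip·in = 3300.8/12 = 275.07 kip·ft.

M_n ≈ 275 kip·ft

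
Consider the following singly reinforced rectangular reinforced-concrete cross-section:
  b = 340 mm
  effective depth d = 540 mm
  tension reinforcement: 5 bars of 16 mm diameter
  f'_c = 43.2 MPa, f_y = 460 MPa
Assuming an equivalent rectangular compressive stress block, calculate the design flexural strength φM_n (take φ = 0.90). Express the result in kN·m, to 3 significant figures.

A_s = 5 × 201 = 1005 mm².
T = A_s f_y = 1005 × 460 = 462300 N = 462.3 kN.
From C = T: a = T/(0.85 f'_c b) = 462300/(0.85 × 43.2 × 340) = 37.03 mm.
M_n = T(d − a/2) = 462.3 kN × (540 − 18.515) mm = 241.08 kN·m.
φM_n = 0.90 × 241.08 = 216.97 kN·m.

φM_n ≈ 217 kN·m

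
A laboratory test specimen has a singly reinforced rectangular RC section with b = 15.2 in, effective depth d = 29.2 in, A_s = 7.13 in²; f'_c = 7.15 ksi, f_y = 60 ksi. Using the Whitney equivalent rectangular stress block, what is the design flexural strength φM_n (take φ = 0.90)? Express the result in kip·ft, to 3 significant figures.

φM_n ≈ 863 kip·ft

T = A_s f_y = 7.13 × 60 = 427.8 kips.
a = T/(0.85 f'_c b) = 427.8/(0.85 × 7.15 × 15.2) = 4.631 in.
M_n = T(d − a/2) = 427.8 × (29.2 − 2.3155) = 11501.2 kip·in = 11501.2/12 = 958.43 kip·ft.
φM_n = 0.90 × 958.43 = 862.59 kip·ft.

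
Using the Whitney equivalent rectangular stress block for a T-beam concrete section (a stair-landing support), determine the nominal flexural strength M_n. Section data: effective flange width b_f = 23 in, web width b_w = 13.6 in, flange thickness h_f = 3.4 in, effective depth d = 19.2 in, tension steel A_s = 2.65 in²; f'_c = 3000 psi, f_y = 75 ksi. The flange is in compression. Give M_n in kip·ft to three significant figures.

M_n ≈ 290 kip·ft

Tension: T = A_s f_y = 2.65 × 75 = 198.75 kips.
Try a within the flange: a = T/(0.85 f'_c b_f) = 198.75/(0.85 × 3 × 23) = 3.389 in.
Since a = 3.389 ≤ h_f = 3.4 in, the stress block lies entirely in the flange; analyse as a rectangular beam of width b_f.
M_n = T(d − a/2) = 198.75 × (19.2 − 1.6945) = 3479.2 kip·in.
M_n = 3479.2/12 = 289.93 kip·ft.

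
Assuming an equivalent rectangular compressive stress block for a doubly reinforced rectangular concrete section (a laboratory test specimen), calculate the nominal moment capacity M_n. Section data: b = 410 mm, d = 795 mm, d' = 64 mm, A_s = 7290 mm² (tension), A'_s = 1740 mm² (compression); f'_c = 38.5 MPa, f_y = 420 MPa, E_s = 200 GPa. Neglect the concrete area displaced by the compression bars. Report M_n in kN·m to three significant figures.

M_n ≈ 2180 kN·m

Assume both tension and compression steel yield.
Net tension couple steel: A_s − A'_s = 5550 mm².
a = (A_s − A'_s) f_y / (0.85 f'_c b) = 2331000/(0.85 × 38.5 × 410) = 173.73 mm.
c = a/β₁ = 173.73/0.775 = 224.17 mm; ε'_s = 0.003(c − d')/c = 0.0021 ≥ f_y/E_s = 0.0021, so compression steel does yield.
M_n = (A_s − A'_s) f_y (d − a/2) + A'_s f_y (d − d') = [2331000 × (795 − 86.865) + 730800 × (795 − 64)] × 10⁻⁶ = 1650.66 + 534.21 = 2184.87 kN·m.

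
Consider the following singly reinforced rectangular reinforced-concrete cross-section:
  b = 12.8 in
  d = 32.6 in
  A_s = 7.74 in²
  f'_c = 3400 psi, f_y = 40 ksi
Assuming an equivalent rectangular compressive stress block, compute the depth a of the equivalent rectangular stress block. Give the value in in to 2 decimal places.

T = A_s f_y = 7.74 × 40 = 309.6 kips.
a = T/(0.85 f'_c b) = 309.6/(0.85 × 3.4 × 12.8) = 8.37 in.

a ≈ 8.37 in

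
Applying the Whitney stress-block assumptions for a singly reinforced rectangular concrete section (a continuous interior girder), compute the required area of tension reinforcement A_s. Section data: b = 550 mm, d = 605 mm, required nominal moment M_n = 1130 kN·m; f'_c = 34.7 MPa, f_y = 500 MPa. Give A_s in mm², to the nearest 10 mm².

A_s ≈ 4180 mm²

With M_n = 0.85 f'_c a b (d − a/2), solve the quadratic for a:
a = d − √(d² − 2M_n/(0.85 f'_c b)) = 605 − √(605² − 2 × 1130×10⁶/(0.85 × 34.7 × 550)) = 128.86 mm.
A_s = 0.85 f'_c a b / f_y = 0.85 × 34.7 × 128.86 × 550 / 500 = 4180.8 mm².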